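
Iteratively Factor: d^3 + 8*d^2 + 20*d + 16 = (d + 2)*(d^2 + 6*d + 8) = (d + 2)^2*(d + 4)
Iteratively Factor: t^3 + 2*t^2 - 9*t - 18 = (t + 3)*(t^2 - t - 6) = (t - 3)*(t + 3)*(t + 2)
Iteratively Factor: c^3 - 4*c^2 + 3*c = (c - 3)*(c^2 - c) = c*(c - 3)*(c - 1)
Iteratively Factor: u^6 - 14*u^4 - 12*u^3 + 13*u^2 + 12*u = (u + 1)*(u^5 - u^4 - 13*u^3 + u^2 + 12*u) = (u + 1)*(u + 3)*(u^4 - 4*u^3 - u^2 + 4*u) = (u - 4)*(u + 1)*(u + 3)*(u^3 - u) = (u - 4)*(u + 1)^2*(u + 3)*(u^2 - u) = u*(u - 4)*(u + 1)^2*(u + 3)*(u - 1)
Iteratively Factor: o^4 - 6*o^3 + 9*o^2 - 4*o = (o - 1)*(o^3 - 5*o^2 + 4*o) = (o - 1)^2*(o^2 - 4*o) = (o - 4)*(o - 1)^2*(o)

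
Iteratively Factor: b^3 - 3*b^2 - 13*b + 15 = (b - 1)*(b^2 - 2*b - 15) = (b - 5)*(b - 1)*(b + 3)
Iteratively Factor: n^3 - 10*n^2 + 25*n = (n)*(n^2 - 10*n + 25) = n*(n - 5)*(n - 5)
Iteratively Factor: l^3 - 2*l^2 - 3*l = (l + 1)*(l^2 - 3*l) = (l - 3)*(l + 1)*(l)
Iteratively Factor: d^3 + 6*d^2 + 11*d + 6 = (d + 2)*(d^2 + 4*d + 3) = (d + 1)*(d + 2)*(d + 3)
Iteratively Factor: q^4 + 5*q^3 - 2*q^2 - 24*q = (q + 3)*(q^3 + 2*q^2 - 8*q) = q*(q + 3)*(q^2 + 2*q - 8) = q*(q + 3)*(q + 4)*(q - 2)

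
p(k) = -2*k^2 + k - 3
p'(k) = 1 - 4*k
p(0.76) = -3.40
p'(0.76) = -2.04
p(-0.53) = -4.09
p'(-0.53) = 3.12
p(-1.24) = -7.32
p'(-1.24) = 5.96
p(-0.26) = -3.40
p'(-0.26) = 2.04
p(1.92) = -8.45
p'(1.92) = -6.68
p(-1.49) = -8.93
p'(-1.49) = 6.96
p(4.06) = -31.91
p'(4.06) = -15.24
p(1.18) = -4.60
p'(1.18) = -3.72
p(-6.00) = -81.00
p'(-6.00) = 25.00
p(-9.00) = -174.00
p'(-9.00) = 37.00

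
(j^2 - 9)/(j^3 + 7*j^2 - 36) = (j - 3)/(j^2 + 4*j - 12)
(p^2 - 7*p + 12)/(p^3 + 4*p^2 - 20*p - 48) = (p - 3)/(p^2 + 8*p + 12)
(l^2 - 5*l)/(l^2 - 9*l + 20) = l/(l - 4)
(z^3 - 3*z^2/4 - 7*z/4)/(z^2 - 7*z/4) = z + 1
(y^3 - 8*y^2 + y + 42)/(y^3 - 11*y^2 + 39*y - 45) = (y^2 - 5*y - 14)/(y^2 - 8*y + 15)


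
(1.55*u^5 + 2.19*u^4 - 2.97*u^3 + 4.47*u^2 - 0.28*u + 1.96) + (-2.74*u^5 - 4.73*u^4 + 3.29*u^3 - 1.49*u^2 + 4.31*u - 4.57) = -1.19*u^5 - 2.54*u^4 + 0.32*u^3 + 2.98*u^2 + 4.03*u - 2.61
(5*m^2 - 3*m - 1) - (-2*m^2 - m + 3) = 7*m^2 - 2*m - 4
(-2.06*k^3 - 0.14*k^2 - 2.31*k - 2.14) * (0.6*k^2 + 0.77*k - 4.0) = -1.236*k^5 - 1.6702*k^4 + 6.7462*k^3 - 2.5027*k^2 + 7.5922*k + 8.56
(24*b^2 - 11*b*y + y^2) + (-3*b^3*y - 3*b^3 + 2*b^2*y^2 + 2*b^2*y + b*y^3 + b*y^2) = -3*b^3*y - 3*b^3 + 2*b^2*y^2 + 2*b^2*y + 24*b^2 + b*y^3 + b*y^2 - 11*b*y + y^2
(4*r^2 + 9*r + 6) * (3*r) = 12*r^3 + 27*r^2 + 18*r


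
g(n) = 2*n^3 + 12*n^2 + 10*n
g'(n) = 6*n^2 + 24*n + 10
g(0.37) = 5.44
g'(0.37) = 19.70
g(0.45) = 7.11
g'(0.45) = 22.02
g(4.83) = 553.60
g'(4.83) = 265.89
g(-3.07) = 24.53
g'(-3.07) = -7.13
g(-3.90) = 24.88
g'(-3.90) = 7.66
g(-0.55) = -2.20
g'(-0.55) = -1.38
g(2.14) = 95.96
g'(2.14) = 88.84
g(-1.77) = 8.80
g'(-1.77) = -13.68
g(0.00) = 0.00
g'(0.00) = 10.00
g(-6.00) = -60.00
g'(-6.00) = 82.00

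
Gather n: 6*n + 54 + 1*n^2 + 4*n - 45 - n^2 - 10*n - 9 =0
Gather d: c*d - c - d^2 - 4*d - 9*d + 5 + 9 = -c - d^2 + d*(c - 13) + 14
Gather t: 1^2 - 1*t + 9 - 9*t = 10 - 10*t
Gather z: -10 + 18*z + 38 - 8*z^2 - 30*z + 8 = -8*z^2 - 12*z + 36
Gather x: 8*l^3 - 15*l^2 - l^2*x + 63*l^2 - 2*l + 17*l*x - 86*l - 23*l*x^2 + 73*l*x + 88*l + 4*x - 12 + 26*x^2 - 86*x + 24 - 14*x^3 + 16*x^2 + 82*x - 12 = 8*l^3 + 48*l^2 - 14*x^3 + x^2*(42 - 23*l) + x*(-l^2 + 90*l)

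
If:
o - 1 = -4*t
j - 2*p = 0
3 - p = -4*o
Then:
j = 14 - 32*t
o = 1 - 4*t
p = 7 - 16*t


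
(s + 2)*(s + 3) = s^2 + 5*s + 6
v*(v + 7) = v^2 + 7*v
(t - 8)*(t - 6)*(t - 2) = t^3 - 16*t^2 + 76*t - 96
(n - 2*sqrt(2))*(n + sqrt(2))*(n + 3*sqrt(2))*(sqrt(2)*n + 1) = sqrt(2)*n^4 + 5*n^3 - 8*sqrt(2)*n^2 - 34*n - 12*sqrt(2)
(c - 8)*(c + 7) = c^2 - c - 56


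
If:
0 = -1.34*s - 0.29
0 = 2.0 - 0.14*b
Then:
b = 14.29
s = -0.22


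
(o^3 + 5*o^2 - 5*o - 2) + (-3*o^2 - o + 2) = o^3 + 2*o^2 - 6*o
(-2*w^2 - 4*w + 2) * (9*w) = -18*w^3 - 36*w^2 + 18*w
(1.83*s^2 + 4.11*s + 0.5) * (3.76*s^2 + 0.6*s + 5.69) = 6.8808*s^4 + 16.5516*s^3 + 14.7587*s^2 + 23.6859*s + 2.845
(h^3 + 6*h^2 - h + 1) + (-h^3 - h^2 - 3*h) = 5*h^2 - 4*h + 1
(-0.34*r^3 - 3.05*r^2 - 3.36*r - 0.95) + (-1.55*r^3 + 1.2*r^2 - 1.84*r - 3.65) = -1.89*r^3 - 1.85*r^2 - 5.2*r - 4.6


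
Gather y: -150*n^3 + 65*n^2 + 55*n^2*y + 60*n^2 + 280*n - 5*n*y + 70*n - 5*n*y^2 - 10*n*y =-150*n^3 + 125*n^2 - 5*n*y^2 + 350*n + y*(55*n^2 - 15*n)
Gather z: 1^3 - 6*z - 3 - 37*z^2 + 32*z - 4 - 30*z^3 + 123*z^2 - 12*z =-30*z^3 + 86*z^2 + 14*z - 6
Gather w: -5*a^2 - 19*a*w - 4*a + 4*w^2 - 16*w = -5*a^2 - 4*a + 4*w^2 + w*(-19*a - 16)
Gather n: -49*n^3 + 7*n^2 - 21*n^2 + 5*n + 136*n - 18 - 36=-49*n^3 - 14*n^2 + 141*n - 54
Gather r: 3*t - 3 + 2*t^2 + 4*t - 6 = 2*t^2 + 7*t - 9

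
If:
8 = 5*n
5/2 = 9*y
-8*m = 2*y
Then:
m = -5/72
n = 8/5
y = 5/18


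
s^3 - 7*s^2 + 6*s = s*(s - 6)*(s - 1)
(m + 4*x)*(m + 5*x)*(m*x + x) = m^3*x + 9*m^2*x^2 + m^2*x + 20*m*x^3 + 9*m*x^2 + 20*x^3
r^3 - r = r*(r - 1)*(r + 1)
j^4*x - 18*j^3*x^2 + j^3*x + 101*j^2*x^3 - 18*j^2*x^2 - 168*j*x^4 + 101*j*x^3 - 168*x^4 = (j - 8*x)*(j - 7*x)*(j - 3*x)*(j*x + x)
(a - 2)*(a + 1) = a^2 - a - 2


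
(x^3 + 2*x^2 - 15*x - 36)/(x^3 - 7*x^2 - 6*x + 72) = (x + 3)/(x - 6)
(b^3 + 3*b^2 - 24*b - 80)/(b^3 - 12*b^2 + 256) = (b^2 - b - 20)/(b^2 - 16*b + 64)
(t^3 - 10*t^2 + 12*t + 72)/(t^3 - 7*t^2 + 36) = (t - 6)/(t - 3)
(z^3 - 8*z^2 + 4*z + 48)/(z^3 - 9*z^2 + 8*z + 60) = (z - 4)/(z - 5)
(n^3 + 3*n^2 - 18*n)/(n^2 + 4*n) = (n^2 + 3*n - 18)/(n + 4)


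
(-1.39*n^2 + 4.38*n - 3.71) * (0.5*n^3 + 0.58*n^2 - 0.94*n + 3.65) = -0.695*n^5 + 1.3838*n^4 + 1.992*n^3 - 11.3425*n^2 + 19.4744*n - 13.5415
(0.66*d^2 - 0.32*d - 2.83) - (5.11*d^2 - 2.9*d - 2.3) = -4.45*d^2 + 2.58*d - 0.53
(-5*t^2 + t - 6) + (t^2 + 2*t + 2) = -4*t^2 + 3*t - 4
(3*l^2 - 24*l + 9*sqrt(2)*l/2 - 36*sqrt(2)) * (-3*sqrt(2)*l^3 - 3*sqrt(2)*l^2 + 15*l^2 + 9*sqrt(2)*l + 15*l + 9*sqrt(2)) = -9*sqrt(2)*l^5 + 18*l^4 + 63*sqrt(2)*l^4 - 126*l^3 + 333*sqrt(2)*l^3/2 - 1323*sqrt(2)*l^2/2 - 63*l^2 - 756*sqrt(2)*l - 567*l - 648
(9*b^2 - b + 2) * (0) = 0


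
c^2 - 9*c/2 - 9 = (c - 6)*(c + 3/2)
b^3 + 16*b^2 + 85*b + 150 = (b + 5)^2*(b + 6)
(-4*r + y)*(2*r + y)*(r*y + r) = -8*r^3*y - 8*r^3 - 2*r^2*y^2 - 2*r^2*y + r*y^3 + r*y^2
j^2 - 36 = (j - 6)*(j + 6)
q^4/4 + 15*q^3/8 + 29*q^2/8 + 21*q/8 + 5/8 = (q/4 + 1/4)*(q + 1/2)*(q + 1)*(q + 5)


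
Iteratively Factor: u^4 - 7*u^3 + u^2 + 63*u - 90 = (u - 2)*(u^3 - 5*u^2 - 9*u + 45) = (u - 3)*(u - 2)*(u^2 - 2*u - 15) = (u - 5)*(u - 3)*(u - 2)*(u + 3)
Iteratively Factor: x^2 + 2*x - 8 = (x + 4)*(x - 2)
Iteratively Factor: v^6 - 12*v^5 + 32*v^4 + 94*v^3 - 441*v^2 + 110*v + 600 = (v + 1)*(v^5 - 13*v^4 + 45*v^3 + 49*v^2 - 490*v + 600) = (v + 1)*(v + 3)*(v^4 - 16*v^3 + 93*v^2 - 230*v + 200) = (v - 5)*(v + 1)*(v + 3)*(v^3 - 11*v^2 + 38*v - 40) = (v - 5)*(v - 4)*(v + 1)*(v + 3)*(v^2 - 7*v + 10) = (v - 5)*(v - 4)*(v - 2)*(v + 1)*(v + 3)*(v - 5)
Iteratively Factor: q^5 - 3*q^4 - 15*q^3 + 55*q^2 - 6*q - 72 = (q + 4)*(q^4 - 7*q^3 + 13*q^2 + 3*q - 18) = (q - 3)*(q + 4)*(q^3 - 4*q^2 + q + 6) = (q - 3)^2*(q + 4)*(q^2 - q - 2) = (q - 3)^2*(q + 1)*(q + 4)*(q - 2)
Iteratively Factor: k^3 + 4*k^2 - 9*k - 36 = (k - 3)*(k^2 + 7*k + 12) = (k - 3)*(k + 4)*(k + 3)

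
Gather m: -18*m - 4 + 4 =-18*m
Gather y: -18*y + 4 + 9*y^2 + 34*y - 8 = 9*y^2 + 16*y - 4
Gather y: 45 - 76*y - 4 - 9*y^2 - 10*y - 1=-9*y^2 - 86*y + 40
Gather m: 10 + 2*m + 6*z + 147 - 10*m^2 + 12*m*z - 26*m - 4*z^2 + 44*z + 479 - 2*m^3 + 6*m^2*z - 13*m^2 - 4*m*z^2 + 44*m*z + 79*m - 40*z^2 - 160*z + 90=-2*m^3 + m^2*(6*z - 23) + m*(-4*z^2 + 56*z + 55) - 44*z^2 - 110*z + 726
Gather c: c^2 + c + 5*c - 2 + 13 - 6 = c^2 + 6*c + 5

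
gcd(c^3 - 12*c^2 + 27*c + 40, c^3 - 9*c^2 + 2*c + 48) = c - 8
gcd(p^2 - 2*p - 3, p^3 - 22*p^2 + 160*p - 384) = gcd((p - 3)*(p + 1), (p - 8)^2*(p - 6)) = 1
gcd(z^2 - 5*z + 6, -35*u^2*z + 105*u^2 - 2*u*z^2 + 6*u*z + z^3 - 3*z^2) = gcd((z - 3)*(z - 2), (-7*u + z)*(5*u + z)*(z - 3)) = z - 3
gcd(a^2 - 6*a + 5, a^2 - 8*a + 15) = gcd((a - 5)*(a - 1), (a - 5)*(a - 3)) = a - 5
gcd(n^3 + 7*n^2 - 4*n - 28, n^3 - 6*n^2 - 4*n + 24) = n^2 - 4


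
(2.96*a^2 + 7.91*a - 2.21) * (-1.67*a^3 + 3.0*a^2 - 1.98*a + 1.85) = -4.9432*a^5 - 4.3297*a^4 + 21.5599*a^3 - 16.8158*a^2 + 19.0093*a - 4.0885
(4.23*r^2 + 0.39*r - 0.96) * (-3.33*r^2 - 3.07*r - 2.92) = -14.0859*r^4 - 14.2848*r^3 - 10.3521*r^2 + 1.8084*r + 2.8032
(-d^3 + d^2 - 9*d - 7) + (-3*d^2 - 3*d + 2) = -d^3 - 2*d^2 - 12*d - 5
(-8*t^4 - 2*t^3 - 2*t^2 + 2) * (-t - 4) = 8*t^5 + 34*t^4 + 10*t^3 + 8*t^2 - 2*t - 8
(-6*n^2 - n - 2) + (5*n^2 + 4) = -n^2 - n + 2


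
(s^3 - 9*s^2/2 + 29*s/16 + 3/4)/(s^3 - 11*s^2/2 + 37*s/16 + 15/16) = (s - 4)/(s - 5)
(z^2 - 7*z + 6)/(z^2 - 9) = (z^2 - 7*z + 6)/(z^2 - 9)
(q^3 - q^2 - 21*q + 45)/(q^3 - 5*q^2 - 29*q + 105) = (q - 3)/(q - 7)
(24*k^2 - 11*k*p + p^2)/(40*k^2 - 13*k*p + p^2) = (-3*k + p)/(-5*k + p)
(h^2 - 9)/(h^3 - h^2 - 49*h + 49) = (h^2 - 9)/(h^3 - h^2 - 49*h + 49)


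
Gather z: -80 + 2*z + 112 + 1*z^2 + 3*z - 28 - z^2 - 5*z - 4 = 0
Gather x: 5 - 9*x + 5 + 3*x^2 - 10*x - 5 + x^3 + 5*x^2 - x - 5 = x^3 + 8*x^2 - 20*x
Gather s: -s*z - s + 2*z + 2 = s*(-z - 1) + 2*z + 2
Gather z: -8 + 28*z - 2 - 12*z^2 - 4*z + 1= -12*z^2 + 24*z - 9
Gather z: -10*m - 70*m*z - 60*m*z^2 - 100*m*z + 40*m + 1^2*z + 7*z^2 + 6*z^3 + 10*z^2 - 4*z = 30*m + 6*z^3 + z^2*(17 - 60*m) + z*(-170*m - 3)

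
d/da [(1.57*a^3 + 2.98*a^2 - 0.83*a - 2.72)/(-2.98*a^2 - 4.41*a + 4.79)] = (-4.6786*a^4 - 13.8474*a^3 + 6.9457*a^2 + 12.3372*a - 15.9709)/(8.8804*a^4 + 26.2836*a^3 - 9.1003*a^2 - 42.2478*a + 22.9441)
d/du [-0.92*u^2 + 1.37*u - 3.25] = 1.37 - 1.84*u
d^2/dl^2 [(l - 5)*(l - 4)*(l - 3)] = 6*l - 24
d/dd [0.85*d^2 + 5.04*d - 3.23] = 1.7*d + 5.04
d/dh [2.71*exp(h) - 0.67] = 2.71*exp(h)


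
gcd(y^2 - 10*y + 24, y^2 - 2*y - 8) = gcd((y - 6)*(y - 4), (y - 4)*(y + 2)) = y - 4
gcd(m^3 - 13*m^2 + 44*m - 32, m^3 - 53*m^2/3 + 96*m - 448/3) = m - 8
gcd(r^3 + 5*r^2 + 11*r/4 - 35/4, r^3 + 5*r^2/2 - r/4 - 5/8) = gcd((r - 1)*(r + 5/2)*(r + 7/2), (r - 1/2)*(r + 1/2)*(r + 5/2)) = r + 5/2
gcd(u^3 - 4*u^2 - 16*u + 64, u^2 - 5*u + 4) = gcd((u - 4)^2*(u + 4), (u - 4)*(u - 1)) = u - 4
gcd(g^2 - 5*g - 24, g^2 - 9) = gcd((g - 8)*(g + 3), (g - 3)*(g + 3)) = g + 3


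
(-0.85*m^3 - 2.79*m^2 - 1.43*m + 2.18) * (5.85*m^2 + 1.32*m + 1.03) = -4.9725*m^5 - 17.4435*m^4 - 12.9238*m^3 + 7.9917*m^2 + 1.4047*m + 2.2454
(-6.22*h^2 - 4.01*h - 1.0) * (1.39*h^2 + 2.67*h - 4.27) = -8.6458*h^4 - 22.1813*h^3 + 14.4627*h^2 + 14.4527*h + 4.27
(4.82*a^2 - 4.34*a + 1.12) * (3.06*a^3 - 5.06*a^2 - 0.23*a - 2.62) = 14.7492*a^5 - 37.6696*a^4 + 24.279*a^3 - 17.2974*a^2 + 11.1132*a - 2.9344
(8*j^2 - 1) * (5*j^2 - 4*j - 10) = 40*j^4 - 32*j^3 - 85*j^2 + 4*j + 10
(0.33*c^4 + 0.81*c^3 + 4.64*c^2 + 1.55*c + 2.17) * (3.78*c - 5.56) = 1.2474*c^5 + 1.227*c^4 + 13.0356*c^3 - 19.9394*c^2 - 0.415400000000002*c - 12.0652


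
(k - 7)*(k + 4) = k^2 - 3*k - 28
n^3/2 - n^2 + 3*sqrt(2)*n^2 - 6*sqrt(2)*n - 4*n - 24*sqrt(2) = (n/2 + 1)*(n - 4)*(n + 6*sqrt(2))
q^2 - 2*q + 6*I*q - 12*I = (q - 2)*(q + 6*I)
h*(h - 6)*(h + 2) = h^3 - 4*h^2 - 12*h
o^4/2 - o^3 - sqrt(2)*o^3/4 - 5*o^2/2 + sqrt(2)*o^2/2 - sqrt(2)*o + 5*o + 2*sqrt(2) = (o/2 + sqrt(2)/2)*(o - 2)*(o - 2*sqrt(2))*(o + sqrt(2)/2)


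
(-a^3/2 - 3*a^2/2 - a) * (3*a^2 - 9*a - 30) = -3*a^5/2 + 51*a^3/2 + 54*a^2 + 30*a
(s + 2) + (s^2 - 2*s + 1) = s^2 - s + 3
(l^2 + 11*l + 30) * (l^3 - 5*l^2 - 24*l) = l^5 + 6*l^4 - 49*l^3 - 414*l^2 - 720*l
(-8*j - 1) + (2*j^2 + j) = 2*j^2 - 7*j - 1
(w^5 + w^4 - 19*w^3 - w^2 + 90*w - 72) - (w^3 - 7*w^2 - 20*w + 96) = w^5 + w^4 - 20*w^3 + 6*w^2 + 110*w - 168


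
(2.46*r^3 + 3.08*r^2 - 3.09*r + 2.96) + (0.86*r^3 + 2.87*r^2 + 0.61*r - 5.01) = 3.32*r^3 + 5.95*r^2 - 2.48*r - 2.05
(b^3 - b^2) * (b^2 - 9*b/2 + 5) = b^5 - 11*b^4/2 + 19*b^3/2 - 5*b^2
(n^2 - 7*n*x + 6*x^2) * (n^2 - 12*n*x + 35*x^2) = n^4 - 19*n^3*x + 125*n^2*x^2 - 317*n*x^3 + 210*x^4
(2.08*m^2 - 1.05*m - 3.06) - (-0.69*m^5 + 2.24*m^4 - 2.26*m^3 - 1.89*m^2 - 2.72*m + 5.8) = 0.69*m^5 - 2.24*m^4 + 2.26*m^3 + 3.97*m^2 + 1.67*m - 8.86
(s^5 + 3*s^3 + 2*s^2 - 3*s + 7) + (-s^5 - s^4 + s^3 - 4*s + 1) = -s^4 + 4*s^3 + 2*s^2 - 7*s + 8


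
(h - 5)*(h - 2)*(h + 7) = h^3 - 39*h + 70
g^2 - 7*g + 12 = (g - 4)*(g - 3)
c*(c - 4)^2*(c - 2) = c^4 - 10*c^3 + 32*c^2 - 32*c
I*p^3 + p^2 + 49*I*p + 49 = (p - 7*I)*(p + 7*I)*(I*p + 1)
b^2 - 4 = (b - 2)*(b + 2)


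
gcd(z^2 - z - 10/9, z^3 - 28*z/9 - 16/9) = z + 2/3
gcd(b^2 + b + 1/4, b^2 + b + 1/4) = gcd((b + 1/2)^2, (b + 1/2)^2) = b^2 + b + 1/4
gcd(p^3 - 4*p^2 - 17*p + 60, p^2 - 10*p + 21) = p - 3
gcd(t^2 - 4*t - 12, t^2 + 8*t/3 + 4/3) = t + 2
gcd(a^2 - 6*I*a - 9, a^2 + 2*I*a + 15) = a - 3*I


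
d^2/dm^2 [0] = 0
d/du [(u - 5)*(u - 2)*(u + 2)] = 3*u^2 - 10*u - 4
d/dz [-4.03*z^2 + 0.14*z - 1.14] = 0.14 - 8.06*z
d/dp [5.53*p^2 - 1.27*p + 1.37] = 11.06*p - 1.27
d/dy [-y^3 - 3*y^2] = 3*y*(-y - 2)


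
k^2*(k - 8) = k^3 - 8*k^2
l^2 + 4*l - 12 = (l - 2)*(l + 6)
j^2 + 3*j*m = j*(j + 3*m)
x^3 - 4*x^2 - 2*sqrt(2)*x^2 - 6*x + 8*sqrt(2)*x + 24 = (x - 4)*(x - 3*sqrt(2))*(x + sqrt(2))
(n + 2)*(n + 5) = n^2 + 7*n + 10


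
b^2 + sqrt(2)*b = b*(b + sqrt(2))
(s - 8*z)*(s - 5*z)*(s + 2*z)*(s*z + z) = s^4*z - 11*s^3*z^2 + s^3*z + 14*s^2*z^3 - 11*s^2*z^2 + 80*s*z^4 + 14*s*z^3 + 80*z^4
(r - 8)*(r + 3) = r^2 - 5*r - 24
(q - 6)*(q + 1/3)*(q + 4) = q^3 - 5*q^2/3 - 74*q/3 - 8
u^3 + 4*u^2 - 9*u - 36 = (u - 3)*(u + 3)*(u + 4)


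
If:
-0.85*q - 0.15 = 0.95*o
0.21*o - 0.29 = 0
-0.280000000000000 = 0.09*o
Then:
No Solution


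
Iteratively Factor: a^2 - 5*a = (a - 5)*(a)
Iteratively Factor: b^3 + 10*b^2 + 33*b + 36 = (b + 4)*(b^2 + 6*b + 9) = (b + 3)*(b + 4)*(b + 3)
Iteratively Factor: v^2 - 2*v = (v)*(v - 2)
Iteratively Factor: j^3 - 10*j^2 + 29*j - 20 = (j - 4)*(j^2 - 6*j + 5) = (j - 5)*(j - 4)*(j - 1)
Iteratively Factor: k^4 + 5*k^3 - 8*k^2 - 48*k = (k + 4)*(k^3 + k^2 - 12*k) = (k + 4)^2*(k^2 - 3*k) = (k - 3)*(k + 4)^2*(k)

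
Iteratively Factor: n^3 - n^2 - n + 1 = (n + 1)*(n^2 - 2*n + 1) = (n - 1)*(n + 1)*(n - 1)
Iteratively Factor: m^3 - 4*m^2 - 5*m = (m + 1)*(m^2 - 5*m) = (m - 5)*(m + 1)*(m)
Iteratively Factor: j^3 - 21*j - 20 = (j - 5)*(j^2 + 5*j + 4) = (j - 5)*(j + 1)*(j + 4)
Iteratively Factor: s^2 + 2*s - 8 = (s - 2)*(s + 4)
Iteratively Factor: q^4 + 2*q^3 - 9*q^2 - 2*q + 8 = (q - 1)*(q^3 + 3*q^2 - 6*q - 8) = (q - 1)*(q + 4)*(q^2 - q - 2) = (q - 1)*(q + 1)*(q + 4)*(q - 2)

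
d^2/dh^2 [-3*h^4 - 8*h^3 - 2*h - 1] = 12*h*(-3*h - 4)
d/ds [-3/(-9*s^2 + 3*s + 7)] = 9*(1 - 6*s)/(-9*s^2 + 3*s + 7)^2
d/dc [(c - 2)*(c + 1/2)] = 2*c - 3/2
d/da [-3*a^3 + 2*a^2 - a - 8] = -9*a^2 + 4*a - 1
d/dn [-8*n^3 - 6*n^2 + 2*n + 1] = -24*n^2 - 12*n + 2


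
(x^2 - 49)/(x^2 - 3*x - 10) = (49 - x^2)/(-x^2 + 3*x + 10)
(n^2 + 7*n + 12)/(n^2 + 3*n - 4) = (n + 3)/(n - 1)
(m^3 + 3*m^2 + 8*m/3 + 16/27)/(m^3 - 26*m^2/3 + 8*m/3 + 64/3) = (9*m^2 + 15*m + 4)/(9*(m^2 - 10*m + 16))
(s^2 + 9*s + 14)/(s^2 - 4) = (s + 7)/(s - 2)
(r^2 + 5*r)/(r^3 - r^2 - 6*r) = (r + 5)/(r^2 - r - 6)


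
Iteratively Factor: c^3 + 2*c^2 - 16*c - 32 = (c + 2)*(c^2 - 16) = (c + 2)*(c + 4)*(c - 4)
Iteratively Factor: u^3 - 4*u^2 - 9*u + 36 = (u - 4)*(u^2 - 9) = (u - 4)*(u + 3)*(u - 3)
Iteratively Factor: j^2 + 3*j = (j)*(j + 3)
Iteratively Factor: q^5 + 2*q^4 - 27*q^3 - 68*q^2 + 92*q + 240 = (q - 5)*(q^4 + 7*q^3 + 8*q^2 - 28*q - 48) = (q - 5)*(q + 3)*(q^3 + 4*q^2 - 4*q - 16) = (q - 5)*(q - 2)*(q + 3)*(q^2 + 6*q + 8) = (q - 5)*(q - 2)*(q + 3)*(q + 4)*(q + 2)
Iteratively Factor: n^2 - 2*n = (n - 2)*(n)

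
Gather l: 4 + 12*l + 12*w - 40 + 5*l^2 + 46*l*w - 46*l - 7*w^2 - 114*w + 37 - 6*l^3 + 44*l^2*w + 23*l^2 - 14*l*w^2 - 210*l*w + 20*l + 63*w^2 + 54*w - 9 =-6*l^3 + l^2*(44*w + 28) + l*(-14*w^2 - 164*w - 14) + 56*w^2 - 48*w - 8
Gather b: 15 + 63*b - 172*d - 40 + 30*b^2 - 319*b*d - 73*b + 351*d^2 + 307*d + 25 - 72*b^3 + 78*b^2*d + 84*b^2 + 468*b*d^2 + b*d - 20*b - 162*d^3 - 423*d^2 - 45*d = -72*b^3 + b^2*(78*d + 114) + b*(468*d^2 - 318*d - 30) - 162*d^3 - 72*d^2 + 90*d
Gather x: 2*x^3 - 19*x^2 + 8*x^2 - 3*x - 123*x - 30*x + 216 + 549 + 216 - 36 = 2*x^3 - 11*x^2 - 156*x + 945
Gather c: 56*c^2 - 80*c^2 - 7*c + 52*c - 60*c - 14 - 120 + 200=-24*c^2 - 15*c + 66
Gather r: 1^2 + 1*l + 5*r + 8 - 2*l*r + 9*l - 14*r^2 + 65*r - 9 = 10*l - 14*r^2 + r*(70 - 2*l)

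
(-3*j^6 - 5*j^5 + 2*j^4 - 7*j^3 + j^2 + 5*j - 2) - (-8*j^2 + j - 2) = -3*j^6 - 5*j^5 + 2*j^4 - 7*j^3 + 9*j^2 + 4*j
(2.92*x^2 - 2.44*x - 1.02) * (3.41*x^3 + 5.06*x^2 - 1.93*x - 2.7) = 9.9572*x^5 + 6.4548*x^4 - 21.4602*x^3 - 8.336*x^2 + 8.5566*x + 2.754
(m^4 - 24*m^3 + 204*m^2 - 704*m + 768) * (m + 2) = m^5 - 22*m^4 + 156*m^3 - 296*m^2 - 640*m + 1536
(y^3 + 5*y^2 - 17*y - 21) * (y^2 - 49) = y^5 + 5*y^4 - 66*y^3 - 266*y^2 + 833*y + 1029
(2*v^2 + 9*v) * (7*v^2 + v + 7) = 14*v^4 + 65*v^3 + 23*v^2 + 63*v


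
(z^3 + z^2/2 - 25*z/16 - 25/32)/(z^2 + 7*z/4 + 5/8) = z - 5/4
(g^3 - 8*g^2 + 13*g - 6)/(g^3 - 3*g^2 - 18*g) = (g^2 - 2*g + 1)/(g*(g + 3))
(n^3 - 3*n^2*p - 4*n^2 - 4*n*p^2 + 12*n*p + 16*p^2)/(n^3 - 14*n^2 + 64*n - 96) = (n^2 - 3*n*p - 4*p^2)/(n^2 - 10*n + 24)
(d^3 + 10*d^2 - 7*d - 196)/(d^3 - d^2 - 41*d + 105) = (d^2 + 3*d - 28)/(d^2 - 8*d + 15)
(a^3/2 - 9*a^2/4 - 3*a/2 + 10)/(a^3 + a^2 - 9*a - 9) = (2*a^3 - 9*a^2 - 6*a + 40)/(4*(a^3 + a^2 - 9*a - 9))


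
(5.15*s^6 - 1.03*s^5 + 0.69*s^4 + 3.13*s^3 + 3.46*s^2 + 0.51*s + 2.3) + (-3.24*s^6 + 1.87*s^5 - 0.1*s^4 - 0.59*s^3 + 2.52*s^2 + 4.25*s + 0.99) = 1.91*s^6 + 0.84*s^5 + 0.59*s^4 + 2.54*s^3 + 5.98*s^2 + 4.76*s + 3.29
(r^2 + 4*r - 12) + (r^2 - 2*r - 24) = 2*r^2 + 2*r - 36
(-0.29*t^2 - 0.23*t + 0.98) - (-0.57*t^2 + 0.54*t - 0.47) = 0.28*t^2 - 0.77*t + 1.45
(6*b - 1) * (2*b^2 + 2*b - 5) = 12*b^3 + 10*b^2 - 32*b + 5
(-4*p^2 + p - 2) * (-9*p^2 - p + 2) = 36*p^4 - 5*p^3 + 9*p^2 + 4*p - 4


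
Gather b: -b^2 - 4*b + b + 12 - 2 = -b^2 - 3*b + 10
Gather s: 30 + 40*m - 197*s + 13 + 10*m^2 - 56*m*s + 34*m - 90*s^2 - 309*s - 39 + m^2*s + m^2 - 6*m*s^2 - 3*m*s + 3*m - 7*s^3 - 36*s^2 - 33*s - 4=11*m^2 + 77*m - 7*s^3 + s^2*(-6*m - 126) + s*(m^2 - 59*m - 539)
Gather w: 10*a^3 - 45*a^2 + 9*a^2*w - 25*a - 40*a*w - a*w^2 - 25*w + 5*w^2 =10*a^3 - 45*a^2 - 25*a + w^2*(5 - a) + w*(9*a^2 - 40*a - 25)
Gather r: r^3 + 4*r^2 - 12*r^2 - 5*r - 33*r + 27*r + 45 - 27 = r^3 - 8*r^2 - 11*r + 18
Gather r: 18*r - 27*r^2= -27*r^2 + 18*r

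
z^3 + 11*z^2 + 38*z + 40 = (z + 2)*(z + 4)*(z + 5)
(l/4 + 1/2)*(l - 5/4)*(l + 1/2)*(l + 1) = l^4/4 + 9*l^3/16 - 7*l^2/32 - 27*l/32 - 5/16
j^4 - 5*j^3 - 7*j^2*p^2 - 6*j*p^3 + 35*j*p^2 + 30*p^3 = (j - 5)*(j - 3*p)*(j + p)*(j + 2*p)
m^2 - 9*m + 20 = (m - 5)*(m - 4)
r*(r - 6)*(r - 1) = r^3 - 7*r^2 + 6*r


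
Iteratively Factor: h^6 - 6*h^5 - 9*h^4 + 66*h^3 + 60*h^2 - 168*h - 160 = (h + 2)*(h^5 - 8*h^4 + 7*h^3 + 52*h^2 - 44*h - 80) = (h - 4)*(h + 2)*(h^4 - 4*h^3 - 9*h^2 + 16*h + 20) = (h - 5)*(h - 4)*(h + 2)*(h^3 + h^2 - 4*h - 4) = (h - 5)*(h - 4)*(h - 2)*(h + 2)*(h^2 + 3*h + 2) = (h - 5)*(h - 4)*(h - 2)*(h + 1)*(h + 2)*(h + 2)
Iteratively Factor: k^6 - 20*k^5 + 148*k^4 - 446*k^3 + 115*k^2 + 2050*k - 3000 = (k - 4)*(k^5 - 16*k^4 + 84*k^3 - 110*k^2 - 325*k + 750) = (k - 5)*(k - 4)*(k^4 - 11*k^3 + 29*k^2 + 35*k - 150) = (k - 5)*(k - 4)*(k + 2)*(k^3 - 13*k^2 + 55*k - 75) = (k - 5)^2*(k - 4)*(k + 2)*(k^2 - 8*k + 15) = (k - 5)^3*(k - 4)*(k + 2)*(k - 3)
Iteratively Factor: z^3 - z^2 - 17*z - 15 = (z - 5)*(z^2 + 4*z + 3) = (z - 5)*(z + 3)*(z + 1)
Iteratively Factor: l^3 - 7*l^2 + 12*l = (l - 3)*(l^2 - 4*l) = (l - 4)*(l - 3)*(l)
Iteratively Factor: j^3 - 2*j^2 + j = (j - 1)*(j^2 - j) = (j - 1)^2*(j)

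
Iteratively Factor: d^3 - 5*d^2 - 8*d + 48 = (d - 4)*(d^2 - d - 12) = (d - 4)^2*(d + 3)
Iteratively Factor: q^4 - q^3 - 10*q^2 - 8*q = (q - 4)*(q^3 + 3*q^2 + 2*q) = (q - 4)*(q + 1)*(q^2 + 2*q) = (q - 4)*(q + 1)*(q + 2)*(q)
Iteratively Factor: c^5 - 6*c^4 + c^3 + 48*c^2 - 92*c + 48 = (c - 2)*(c^4 - 4*c^3 - 7*c^2 + 34*c - 24) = (c - 2)^2*(c^3 - 2*c^2 - 11*c + 12) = (c - 4)*(c - 2)^2*(c^2 + 2*c - 3) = (c - 4)*(c - 2)^2*(c - 1)*(c + 3)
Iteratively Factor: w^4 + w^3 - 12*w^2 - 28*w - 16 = (w + 1)*(w^3 - 12*w - 16) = (w - 4)*(w + 1)*(w^2 + 4*w + 4) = (w - 4)*(w + 1)*(w + 2)*(w + 2)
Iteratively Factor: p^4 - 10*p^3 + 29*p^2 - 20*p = (p - 5)*(p^3 - 5*p^2 + 4*p) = (p - 5)*(p - 1)*(p^2 - 4*p) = (p - 5)*(p - 4)*(p - 1)*(p)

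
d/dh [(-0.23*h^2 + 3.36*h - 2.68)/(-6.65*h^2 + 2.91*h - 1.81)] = (21.6747*h^2 - 34.8114*h + 1.7172)/(44.2225*h^4 - 38.703*h^3 + 32.5411*h^2 - 10.5342*h + 3.2761)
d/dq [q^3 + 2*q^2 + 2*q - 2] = 3*q^2 + 4*q + 2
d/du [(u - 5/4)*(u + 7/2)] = 2*u + 9/4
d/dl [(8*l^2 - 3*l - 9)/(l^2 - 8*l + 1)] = (-61*l^2 + 34*l - 75)/(l^4 - 16*l^3 + 66*l^2 - 16*l + 1)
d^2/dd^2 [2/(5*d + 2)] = 100/(5*d + 2)^3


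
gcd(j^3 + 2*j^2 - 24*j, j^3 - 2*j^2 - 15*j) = j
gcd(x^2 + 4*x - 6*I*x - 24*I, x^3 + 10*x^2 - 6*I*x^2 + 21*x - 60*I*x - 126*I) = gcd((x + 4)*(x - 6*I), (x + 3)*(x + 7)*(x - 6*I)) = x - 6*I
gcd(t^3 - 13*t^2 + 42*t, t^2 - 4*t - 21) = t - 7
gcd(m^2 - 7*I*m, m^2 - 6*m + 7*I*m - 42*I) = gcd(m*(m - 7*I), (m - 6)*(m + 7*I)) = 1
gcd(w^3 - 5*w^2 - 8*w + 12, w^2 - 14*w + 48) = w - 6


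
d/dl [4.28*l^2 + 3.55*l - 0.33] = 8.56*l + 3.55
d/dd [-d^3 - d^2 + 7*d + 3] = -3*d^2 - 2*d + 7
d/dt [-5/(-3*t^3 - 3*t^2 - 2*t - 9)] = 5*(-9*t^2 - 6*t - 2)/(3*t^3 + 3*t^2 + 2*t + 9)^2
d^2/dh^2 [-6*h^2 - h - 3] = -12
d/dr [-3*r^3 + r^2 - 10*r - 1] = -9*r^2 + 2*r - 10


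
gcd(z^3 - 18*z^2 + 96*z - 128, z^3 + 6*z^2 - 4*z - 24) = z - 2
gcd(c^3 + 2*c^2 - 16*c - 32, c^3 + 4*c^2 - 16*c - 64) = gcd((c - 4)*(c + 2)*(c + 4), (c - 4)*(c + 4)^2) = c^2 - 16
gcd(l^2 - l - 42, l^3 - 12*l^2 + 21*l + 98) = l - 7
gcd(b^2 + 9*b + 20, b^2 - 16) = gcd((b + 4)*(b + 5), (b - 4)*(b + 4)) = b + 4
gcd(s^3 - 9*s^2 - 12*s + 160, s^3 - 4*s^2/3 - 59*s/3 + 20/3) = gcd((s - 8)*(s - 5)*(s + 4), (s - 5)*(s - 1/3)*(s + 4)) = s^2 - s - 20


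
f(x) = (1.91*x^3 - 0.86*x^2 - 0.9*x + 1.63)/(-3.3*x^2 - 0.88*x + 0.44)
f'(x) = (6.6*x + 0.88)*(1.91*x^3 - 0.86*x^2 - 0.9*x + 1.63)/(-3.3*x^2 - 0.88*x + 0.44)^2 + (5.73*x^2 - 1.72*x - 0.9)/(-3.3*x^2 - 0.88*x + 0.44) = (-6.303*x^4 - 3.3616*x^3 + 0.308*x^2 + 10.0012*x + 1.0384)/(10.89*x^4 + 5.808*x^3 - 2.1296*x^2 - 0.7744*x + 0.1936)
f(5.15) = -2.57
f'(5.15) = -0.58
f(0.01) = 3.76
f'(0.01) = 6.13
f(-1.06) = 0.28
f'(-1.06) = -2.42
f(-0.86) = -0.44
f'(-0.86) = -5.59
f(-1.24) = 0.63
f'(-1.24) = -1.54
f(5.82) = -2.95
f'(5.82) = -0.58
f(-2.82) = 1.95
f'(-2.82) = -0.64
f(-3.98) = 2.67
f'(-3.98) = -0.60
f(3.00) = -1.34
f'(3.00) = -0.56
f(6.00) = -3.06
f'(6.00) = -0.58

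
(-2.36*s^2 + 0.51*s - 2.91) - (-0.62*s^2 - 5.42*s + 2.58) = -1.74*s^2 + 5.93*s - 5.49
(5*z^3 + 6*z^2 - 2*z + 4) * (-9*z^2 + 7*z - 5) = -45*z^5 - 19*z^4 + 35*z^3 - 80*z^2 + 38*z - 20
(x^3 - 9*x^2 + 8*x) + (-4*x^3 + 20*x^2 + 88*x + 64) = -3*x^3 + 11*x^2 + 96*x + 64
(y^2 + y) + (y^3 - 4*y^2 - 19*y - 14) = y^3 - 3*y^2 - 18*y - 14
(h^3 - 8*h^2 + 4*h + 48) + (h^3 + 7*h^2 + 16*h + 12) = 2*h^3 - h^2 + 20*h + 60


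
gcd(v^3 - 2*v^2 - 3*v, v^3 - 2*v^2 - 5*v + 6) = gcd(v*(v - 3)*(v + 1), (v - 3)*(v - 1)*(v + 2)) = v - 3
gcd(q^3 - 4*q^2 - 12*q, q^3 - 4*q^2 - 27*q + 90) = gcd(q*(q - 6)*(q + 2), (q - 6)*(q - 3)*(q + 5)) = q - 6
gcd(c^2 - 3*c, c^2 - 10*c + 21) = c - 3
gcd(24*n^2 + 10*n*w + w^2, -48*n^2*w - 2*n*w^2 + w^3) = 6*n + w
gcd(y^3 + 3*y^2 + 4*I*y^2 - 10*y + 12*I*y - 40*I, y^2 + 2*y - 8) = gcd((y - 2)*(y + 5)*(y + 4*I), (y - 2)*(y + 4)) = y - 2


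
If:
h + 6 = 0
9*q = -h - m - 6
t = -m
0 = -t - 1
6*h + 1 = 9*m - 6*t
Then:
No Solution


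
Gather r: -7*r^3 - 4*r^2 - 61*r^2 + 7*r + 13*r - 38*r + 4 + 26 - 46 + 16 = -7*r^3 - 65*r^2 - 18*r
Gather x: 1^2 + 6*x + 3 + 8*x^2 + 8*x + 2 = 8*x^2 + 14*x + 6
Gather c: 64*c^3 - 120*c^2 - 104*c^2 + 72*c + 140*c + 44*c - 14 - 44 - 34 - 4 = 64*c^3 - 224*c^2 + 256*c - 96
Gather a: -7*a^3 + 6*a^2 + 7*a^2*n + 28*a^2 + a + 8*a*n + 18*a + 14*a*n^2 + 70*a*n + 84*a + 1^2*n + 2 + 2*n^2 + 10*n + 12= -7*a^3 + a^2*(7*n + 34) + a*(14*n^2 + 78*n + 103) + 2*n^2 + 11*n + 14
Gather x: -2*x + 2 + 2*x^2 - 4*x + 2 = 2*x^2 - 6*x + 4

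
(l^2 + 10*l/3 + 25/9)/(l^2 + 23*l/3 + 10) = (l + 5/3)/(l + 6)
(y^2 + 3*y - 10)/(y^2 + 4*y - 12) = (y + 5)/(y + 6)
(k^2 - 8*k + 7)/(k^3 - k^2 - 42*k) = (k - 1)/(k*(k + 6))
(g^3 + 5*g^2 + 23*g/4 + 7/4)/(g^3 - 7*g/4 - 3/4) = (2*g + 7)/(2*g - 3)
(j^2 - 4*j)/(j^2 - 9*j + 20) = j/(j - 5)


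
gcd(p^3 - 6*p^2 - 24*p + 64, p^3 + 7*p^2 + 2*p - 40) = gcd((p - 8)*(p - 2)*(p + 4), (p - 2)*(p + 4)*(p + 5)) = p^2 + 2*p - 8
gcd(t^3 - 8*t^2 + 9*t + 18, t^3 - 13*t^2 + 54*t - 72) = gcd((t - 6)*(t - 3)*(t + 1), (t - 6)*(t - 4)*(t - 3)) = t^2 - 9*t + 18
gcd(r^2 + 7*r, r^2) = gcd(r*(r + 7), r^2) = r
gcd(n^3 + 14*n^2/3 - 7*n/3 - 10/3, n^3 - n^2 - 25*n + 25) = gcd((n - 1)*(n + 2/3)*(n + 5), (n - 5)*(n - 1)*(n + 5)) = n^2 + 4*n - 5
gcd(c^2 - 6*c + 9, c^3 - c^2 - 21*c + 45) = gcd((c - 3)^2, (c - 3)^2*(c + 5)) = c^2 - 6*c + 9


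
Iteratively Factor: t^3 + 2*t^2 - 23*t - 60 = (t + 3)*(t^2 - t - 20) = (t - 5)*(t + 3)*(t + 4)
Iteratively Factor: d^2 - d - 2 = (d - 2)*(d + 1)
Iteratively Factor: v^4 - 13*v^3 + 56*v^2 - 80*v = (v)*(v^3 - 13*v^2 + 56*v - 80) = v*(v - 4)*(v^2 - 9*v + 20) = v*(v - 5)*(v - 4)*(v - 4)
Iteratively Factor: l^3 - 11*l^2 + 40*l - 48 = (l - 4)*(l^2 - 7*l + 12) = (l - 4)*(l - 3)*(l - 4)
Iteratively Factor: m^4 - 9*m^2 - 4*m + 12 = (m - 1)*(m^3 + m^2 - 8*m - 12) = (m - 1)*(m + 2)*(m^2 - m - 6) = (m - 3)*(m - 1)*(m + 2)*(m + 2)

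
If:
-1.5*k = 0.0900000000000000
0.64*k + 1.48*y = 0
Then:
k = -0.06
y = 0.03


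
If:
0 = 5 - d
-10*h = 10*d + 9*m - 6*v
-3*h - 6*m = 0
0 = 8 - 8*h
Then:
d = 5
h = 1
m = -1/2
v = 37/4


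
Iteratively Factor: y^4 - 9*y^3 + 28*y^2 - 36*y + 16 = (y - 4)*(y^3 - 5*y^2 + 8*y - 4) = (y - 4)*(y - 2)*(y^2 - 3*y + 2) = (y - 4)*(y - 2)^2*(y - 1)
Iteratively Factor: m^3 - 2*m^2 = (m)*(m^2 - 2*m) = m*(m - 2)*(m)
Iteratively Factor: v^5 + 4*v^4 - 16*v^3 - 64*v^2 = (v + 4)*(v^4 - 16*v^2) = v*(v + 4)*(v^3 - 16*v) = v^2*(v + 4)*(v^2 - 16) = v^2*(v - 4)*(v + 4)*(v + 4)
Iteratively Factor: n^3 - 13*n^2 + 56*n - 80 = (n - 4)*(n^2 - 9*n + 20) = (n - 4)^2*(n - 5)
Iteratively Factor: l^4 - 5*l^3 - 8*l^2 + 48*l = (l + 3)*(l^3 - 8*l^2 + 16*l) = (l - 4)*(l + 3)*(l^2 - 4*l) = (l - 4)^2*(l + 3)*(l)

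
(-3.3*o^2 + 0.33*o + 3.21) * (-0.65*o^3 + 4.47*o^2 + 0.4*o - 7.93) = 2.145*o^5 - 14.9655*o^4 - 1.9314*o^3 + 40.6497*o^2 - 1.3329*o - 25.4553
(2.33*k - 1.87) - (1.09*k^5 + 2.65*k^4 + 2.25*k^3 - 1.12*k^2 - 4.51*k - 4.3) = -1.09*k^5 - 2.65*k^4 - 2.25*k^3 + 1.12*k^2 + 6.84*k + 2.43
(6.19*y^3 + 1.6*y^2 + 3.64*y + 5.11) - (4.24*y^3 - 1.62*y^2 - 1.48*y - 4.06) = 1.95*y^3 + 3.22*y^2 + 5.12*y + 9.17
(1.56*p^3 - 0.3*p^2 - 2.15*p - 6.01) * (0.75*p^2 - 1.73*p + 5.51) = 1.17*p^5 - 2.9238*p^4 + 7.5021*p^3 - 2.441*p^2 - 1.4492*p - 33.1151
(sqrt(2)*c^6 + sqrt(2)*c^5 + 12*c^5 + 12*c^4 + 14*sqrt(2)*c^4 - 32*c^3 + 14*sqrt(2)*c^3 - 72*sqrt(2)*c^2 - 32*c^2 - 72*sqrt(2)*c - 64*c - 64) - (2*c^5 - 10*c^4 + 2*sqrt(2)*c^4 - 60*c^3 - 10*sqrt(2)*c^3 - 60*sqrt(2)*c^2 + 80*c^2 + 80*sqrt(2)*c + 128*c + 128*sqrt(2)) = sqrt(2)*c^6 + sqrt(2)*c^5 + 10*c^5 + 12*sqrt(2)*c^4 + 22*c^4 + 28*c^3 + 24*sqrt(2)*c^3 - 112*c^2 - 12*sqrt(2)*c^2 - 152*sqrt(2)*c - 192*c - 128*sqrt(2) - 64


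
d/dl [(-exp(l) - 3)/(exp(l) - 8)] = 11*exp(l)/(exp(l) - 8)^2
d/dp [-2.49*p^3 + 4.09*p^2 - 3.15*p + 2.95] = -7.47*p^2 + 8.18*p - 3.15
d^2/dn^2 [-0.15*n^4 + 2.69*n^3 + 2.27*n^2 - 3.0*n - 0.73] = -1.8*n^2 + 16.14*n + 4.54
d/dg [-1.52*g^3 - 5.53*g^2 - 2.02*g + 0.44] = -4.56*g^2 - 11.06*g - 2.02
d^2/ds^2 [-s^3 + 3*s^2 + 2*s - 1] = 6 - 6*s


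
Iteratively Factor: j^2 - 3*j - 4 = (j - 4)*(j + 1)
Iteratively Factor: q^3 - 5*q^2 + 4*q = (q - 1)*(q^2 - 4*q) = (q - 4)*(q - 1)*(q)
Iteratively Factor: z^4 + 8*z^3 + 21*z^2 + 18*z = (z + 3)*(z^3 + 5*z^2 + 6*z) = (z + 2)*(z + 3)*(z^2 + 3*z) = (z + 2)*(z + 3)^2*(z)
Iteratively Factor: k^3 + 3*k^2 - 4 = (k + 2)*(k^2 + k - 2) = (k - 1)*(k + 2)*(k + 2)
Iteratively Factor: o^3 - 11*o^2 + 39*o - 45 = (o - 3)*(o^2 - 8*o + 15) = (o - 3)^2*(o - 5)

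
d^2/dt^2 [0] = 0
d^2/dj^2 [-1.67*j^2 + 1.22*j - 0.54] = -3.34000000000000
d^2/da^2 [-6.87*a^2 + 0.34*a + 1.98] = -13.7400000000000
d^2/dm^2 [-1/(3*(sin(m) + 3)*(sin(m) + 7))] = (4*sin(m)^4 + 30*sin(m)^3 + 10*sin(m)^2 - 270*sin(m) - 158)/(3*(sin(m) + 3)^3*(sin(m) + 7)^3)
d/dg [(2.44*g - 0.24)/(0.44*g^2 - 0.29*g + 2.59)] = (-1.0736*g^2 + 0.2112*g + 6.25)/(0.1936*g^4 - 0.2552*g^3 + 2.3633*g^2 - 1.5022*g + 6.7081)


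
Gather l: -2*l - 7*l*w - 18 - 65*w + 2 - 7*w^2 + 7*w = l*(-7*w - 2) - 7*w^2 - 58*w - 16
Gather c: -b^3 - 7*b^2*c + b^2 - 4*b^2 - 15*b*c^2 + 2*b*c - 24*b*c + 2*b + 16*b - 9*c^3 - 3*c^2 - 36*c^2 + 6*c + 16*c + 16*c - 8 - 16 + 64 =-b^3 - 3*b^2 + 18*b - 9*c^3 + c^2*(-15*b - 39) + c*(-7*b^2 - 22*b + 38) + 40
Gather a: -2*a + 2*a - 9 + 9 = 0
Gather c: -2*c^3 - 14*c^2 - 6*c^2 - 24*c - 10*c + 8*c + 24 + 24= -2*c^3 - 20*c^2 - 26*c + 48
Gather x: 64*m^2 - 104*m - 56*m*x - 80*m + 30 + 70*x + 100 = 64*m^2 - 184*m + x*(70 - 56*m) + 130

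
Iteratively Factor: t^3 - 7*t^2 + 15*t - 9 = (t - 3)*(t^2 - 4*t + 3) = (t - 3)*(t - 1)*(t - 3)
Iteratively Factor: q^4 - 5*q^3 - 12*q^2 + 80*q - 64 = (q - 1)*(q^3 - 4*q^2 - 16*q + 64) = (q - 4)*(q - 1)*(q^2 - 16) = (q - 4)^2*(q - 1)*(q + 4)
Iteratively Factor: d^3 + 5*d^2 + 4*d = (d + 4)*(d^2 + d) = (d + 1)*(d + 4)*(d)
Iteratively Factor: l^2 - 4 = (l + 2)*(l - 2)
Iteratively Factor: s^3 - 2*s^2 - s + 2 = (s - 2)*(s^2 - 1) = (s - 2)*(s + 1)*(s - 1)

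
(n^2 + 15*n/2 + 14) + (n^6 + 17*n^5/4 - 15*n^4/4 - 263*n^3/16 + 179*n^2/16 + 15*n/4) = n^6 + 17*n^5/4 - 15*n^4/4 - 263*n^3/16 + 195*n^2/16 + 45*n/4 + 14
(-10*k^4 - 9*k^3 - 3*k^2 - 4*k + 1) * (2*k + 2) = -20*k^5 - 38*k^4 - 24*k^3 - 14*k^2 - 6*k + 2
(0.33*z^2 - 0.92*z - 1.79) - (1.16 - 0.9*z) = 0.33*z^2 - 0.02*z - 2.95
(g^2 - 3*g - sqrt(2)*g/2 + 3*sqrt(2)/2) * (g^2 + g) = g^4 - 2*g^3 - sqrt(2)*g^3/2 - 3*g^2 + sqrt(2)*g^2 + 3*sqrt(2)*g/2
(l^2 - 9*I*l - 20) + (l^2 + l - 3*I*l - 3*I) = 2*l^2 + l - 12*I*l - 20 - 3*I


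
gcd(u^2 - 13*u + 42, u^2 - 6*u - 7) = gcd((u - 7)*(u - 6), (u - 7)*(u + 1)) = u - 7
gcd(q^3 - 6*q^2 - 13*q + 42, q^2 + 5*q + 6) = q + 3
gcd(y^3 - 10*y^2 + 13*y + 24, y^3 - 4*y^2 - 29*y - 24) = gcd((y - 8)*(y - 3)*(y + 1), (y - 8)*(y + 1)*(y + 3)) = y^2 - 7*y - 8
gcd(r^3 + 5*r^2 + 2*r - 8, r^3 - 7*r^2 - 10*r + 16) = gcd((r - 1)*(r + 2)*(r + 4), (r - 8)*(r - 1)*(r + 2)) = r^2 + r - 2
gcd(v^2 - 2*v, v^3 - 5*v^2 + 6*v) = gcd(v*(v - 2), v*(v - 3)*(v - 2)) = v^2 - 2*v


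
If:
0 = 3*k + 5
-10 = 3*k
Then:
No Solution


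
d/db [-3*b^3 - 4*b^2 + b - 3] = -9*b^2 - 8*b + 1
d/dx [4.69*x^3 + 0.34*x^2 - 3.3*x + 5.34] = 14.07*x^2 + 0.68*x - 3.3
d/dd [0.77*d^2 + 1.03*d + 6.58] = 1.54*d + 1.03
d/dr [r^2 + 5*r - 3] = 2*r + 5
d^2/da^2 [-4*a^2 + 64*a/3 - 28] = -8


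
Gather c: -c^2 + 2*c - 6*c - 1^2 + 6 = -c^2 - 4*c + 5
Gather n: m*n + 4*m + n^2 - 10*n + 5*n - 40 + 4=4*m + n^2 + n*(m - 5) - 36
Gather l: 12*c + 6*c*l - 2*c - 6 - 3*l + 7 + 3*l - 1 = 6*c*l + 10*c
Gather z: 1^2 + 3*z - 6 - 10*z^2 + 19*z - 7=-10*z^2 + 22*z - 12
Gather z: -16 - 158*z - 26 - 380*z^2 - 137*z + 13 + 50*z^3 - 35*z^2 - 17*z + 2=50*z^3 - 415*z^2 - 312*z - 27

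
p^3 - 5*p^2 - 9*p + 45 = (p - 5)*(p - 3)*(p + 3)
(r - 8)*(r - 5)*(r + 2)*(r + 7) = r^4 - 4*r^3 - 63*r^2 + 178*r + 560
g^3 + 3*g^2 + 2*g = g*(g + 1)*(g + 2)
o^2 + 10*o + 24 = (o + 4)*(o + 6)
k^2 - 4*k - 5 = (k - 5)*(k + 1)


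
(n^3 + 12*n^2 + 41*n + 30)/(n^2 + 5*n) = n + 7 + 6/n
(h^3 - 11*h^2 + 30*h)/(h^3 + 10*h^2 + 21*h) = (h^2 - 11*h + 30)/(h^2 + 10*h + 21)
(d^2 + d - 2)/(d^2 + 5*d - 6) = (d + 2)/(d + 6)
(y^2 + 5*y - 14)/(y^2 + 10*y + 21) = (y - 2)/(y + 3)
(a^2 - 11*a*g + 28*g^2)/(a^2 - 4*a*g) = (a - 7*g)/a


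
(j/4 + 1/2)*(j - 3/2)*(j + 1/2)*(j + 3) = j^4/4 + j^3 + j^2/16 - 39*j/16 - 9/8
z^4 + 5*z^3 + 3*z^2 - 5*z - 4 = (z - 1)*(z + 1)^2*(z + 4)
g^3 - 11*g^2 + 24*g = g*(g - 8)*(g - 3)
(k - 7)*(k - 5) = k^2 - 12*k + 35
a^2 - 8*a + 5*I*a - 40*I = (a - 8)*(a + 5*I)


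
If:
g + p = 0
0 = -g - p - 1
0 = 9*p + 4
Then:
No Solution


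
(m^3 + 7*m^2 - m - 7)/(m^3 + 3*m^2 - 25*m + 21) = (m + 1)/(m - 3)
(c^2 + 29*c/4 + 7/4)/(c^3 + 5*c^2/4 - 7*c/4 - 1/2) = (c + 7)/(c^2 + c - 2)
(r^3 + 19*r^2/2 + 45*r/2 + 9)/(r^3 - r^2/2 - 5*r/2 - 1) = (r^2 + 9*r + 18)/(r^2 - r - 2)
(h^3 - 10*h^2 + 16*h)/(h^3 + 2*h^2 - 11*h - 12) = h*(h^2 - 10*h + 16)/(h^3 + 2*h^2 - 11*h - 12)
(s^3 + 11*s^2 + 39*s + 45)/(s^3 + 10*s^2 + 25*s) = (s^2 + 6*s + 9)/(s*(s + 5))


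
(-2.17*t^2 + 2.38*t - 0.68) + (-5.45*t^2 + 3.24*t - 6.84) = -7.62*t^2 + 5.62*t - 7.52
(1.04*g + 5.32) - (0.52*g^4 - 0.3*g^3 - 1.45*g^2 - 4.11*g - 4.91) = -0.52*g^4 + 0.3*g^3 + 1.45*g^2 + 5.15*g + 10.23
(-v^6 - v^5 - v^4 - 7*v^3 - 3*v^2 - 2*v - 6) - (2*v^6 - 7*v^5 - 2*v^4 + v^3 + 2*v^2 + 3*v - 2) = -3*v^6 + 6*v^5 + v^4 - 8*v^3 - 5*v^2 - 5*v - 4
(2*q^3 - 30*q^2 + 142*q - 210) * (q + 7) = 2*q^4 - 16*q^3 - 68*q^2 + 784*q - 1470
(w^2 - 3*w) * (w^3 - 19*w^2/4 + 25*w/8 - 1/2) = w^5 - 31*w^4/4 + 139*w^3/8 - 79*w^2/8 + 3*w/2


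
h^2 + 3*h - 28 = (h - 4)*(h + 7)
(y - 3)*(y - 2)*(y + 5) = y^3 - 19*y + 30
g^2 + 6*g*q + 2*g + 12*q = (g + 2)*(g + 6*q)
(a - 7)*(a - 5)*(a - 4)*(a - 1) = a^4 - 17*a^3 + 99*a^2 - 223*a + 140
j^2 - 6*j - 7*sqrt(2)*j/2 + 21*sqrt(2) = (j - 6)*(j - 7*sqrt(2)/2)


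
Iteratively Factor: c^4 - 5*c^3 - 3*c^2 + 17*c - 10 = (c + 2)*(c^3 - 7*c^2 + 11*c - 5) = (c - 1)*(c + 2)*(c^2 - 6*c + 5) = (c - 1)^2*(c + 2)*(c - 5)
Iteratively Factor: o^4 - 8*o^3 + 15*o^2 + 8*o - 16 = (o - 1)*(o^3 - 7*o^2 + 8*o + 16) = (o - 4)*(o - 1)*(o^2 - 3*o - 4) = (o - 4)*(o - 1)*(o + 1)*(o - 4)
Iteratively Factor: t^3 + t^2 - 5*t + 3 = (t - 1)*(t^2 + 2*t - 3) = (t - 1)^2*(t + 3)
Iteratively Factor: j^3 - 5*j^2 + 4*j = (j)*(j^2 - 5*j + 4) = j*(j - 4)*(j - 1)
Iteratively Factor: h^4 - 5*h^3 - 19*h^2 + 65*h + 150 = (h - 5)*(h^3 - 19*h - 30) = (h - 5)*(h + 3)*(h^2 - 3*h - 10) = (h - 5)*(h + 2)*(h + 3)*(h - 5)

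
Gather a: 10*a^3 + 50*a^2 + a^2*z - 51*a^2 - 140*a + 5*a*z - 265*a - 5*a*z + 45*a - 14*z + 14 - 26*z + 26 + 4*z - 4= 10*a^3 + a^2*(z - 1) - 360*a - 36*z + 36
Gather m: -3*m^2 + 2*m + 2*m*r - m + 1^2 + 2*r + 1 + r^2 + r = -3*m^2 + m*(2*r + 1) + r^2 + 3*r + 2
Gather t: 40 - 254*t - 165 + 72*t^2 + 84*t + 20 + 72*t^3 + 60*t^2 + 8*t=72*t^3 + 132*t^2 - 162*t - 105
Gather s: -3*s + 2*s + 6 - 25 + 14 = -s - 5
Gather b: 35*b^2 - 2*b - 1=35*b^2 - 2*b - 1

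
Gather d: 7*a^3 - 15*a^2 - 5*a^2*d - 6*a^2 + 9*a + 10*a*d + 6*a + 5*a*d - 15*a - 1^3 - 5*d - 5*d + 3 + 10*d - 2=7*a^3 - 21*a^2 + d*(-5*a^2 + 15*a)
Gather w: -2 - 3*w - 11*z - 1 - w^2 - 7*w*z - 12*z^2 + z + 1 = -w^2 + w*(-7*z - 3) - 12*z^2 - 10*z - 2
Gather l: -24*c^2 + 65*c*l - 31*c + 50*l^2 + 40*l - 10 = -24*c^2 - 31*c + 50*l^2 + l*(65*c + 40) - 10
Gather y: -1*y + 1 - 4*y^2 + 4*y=-4*y^2 + 3*y + 1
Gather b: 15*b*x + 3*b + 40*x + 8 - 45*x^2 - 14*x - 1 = b*(15*x + 3) - 45*x^2 + 26*x + 7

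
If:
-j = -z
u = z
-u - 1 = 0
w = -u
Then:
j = -1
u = -1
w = 1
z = -1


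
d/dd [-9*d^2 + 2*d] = 2 - 18*d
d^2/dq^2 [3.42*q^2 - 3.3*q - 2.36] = 6.84000000000000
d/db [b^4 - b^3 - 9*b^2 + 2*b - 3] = 4*b^3 - 3*b^2 - 18*b + 2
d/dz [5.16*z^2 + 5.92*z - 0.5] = 10.32*z + 5.92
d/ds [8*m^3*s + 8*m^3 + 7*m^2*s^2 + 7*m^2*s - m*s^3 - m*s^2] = m*(8*m^2 + 14*m*s + 7*m - 3*s^2 - 2*s)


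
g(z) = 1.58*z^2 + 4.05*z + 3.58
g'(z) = 3.16*z + 4.05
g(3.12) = 31.60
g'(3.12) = 13.91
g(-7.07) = 53.92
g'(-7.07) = -18.29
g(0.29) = 4.89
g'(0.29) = 4.97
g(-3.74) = 10.53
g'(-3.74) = -7.77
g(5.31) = 69.64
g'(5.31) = 20.83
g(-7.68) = 65.67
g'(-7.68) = -20.22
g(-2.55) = 3.53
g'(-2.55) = -4.01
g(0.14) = 4.18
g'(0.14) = 4.49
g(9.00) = 168.01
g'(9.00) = 32.49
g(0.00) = 3.58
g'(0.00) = 4.05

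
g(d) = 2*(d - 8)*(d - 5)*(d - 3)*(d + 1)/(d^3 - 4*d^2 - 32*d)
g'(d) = 2*(d - 8)*(d - 5)*(d - 3)*(d + 1)*(-3*d^2 + 8*d + 32)/(d^3 - 4*d^2 - 32*d)^2 + 2*(d - 8)*(d - 5)*(d - 3)/(d^3 - 4*d^2 - 32*d) + 2*(d - 8)*(d - 5)*(d + 1)/(d^3 - 4*d^2 - 32*d) + 2*(d - 8)*(d - 3)*(d + 1)/(d^3 - 4*d^2 - 32*d) + 2*(d - 5)*(d - 3)*(d + 1)/(d^3 - 4*d^2 - 32*d)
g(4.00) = -0.31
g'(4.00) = 0.05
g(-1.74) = 12.02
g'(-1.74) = -18.98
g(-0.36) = -17.59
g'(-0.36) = -63.00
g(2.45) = 0.61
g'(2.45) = -1.52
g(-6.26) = -77.53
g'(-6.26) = -16.69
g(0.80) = 8.66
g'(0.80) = -13.82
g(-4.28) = -369.81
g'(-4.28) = -1203.77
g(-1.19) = 2.95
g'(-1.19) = -15.26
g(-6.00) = -82.50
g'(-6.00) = -21.83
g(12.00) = 8.53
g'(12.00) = 1.58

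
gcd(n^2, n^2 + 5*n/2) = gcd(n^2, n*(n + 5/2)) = n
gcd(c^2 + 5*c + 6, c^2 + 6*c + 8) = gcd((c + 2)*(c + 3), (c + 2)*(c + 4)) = c + 2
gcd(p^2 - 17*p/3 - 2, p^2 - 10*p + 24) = p - 6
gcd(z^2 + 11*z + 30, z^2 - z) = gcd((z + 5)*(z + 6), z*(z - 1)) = 1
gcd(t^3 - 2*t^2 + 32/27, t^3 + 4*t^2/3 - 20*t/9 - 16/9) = t^2 - 2*t/3 - 8/9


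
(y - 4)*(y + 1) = y^2 - 3*y - 4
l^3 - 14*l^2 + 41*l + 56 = (l - 8)*(l - 7)*(l + 1)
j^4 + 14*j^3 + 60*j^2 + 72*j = j*(j + 2)*(j + 6)^2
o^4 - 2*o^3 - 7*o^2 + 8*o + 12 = (o - 3)*(o - 2)*(o + 1)*(o + 2)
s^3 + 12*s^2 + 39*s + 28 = (s + 1)*(s + 4)*(s + 7)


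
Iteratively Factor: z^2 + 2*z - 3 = (z - 1)*(z + 3)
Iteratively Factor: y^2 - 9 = (y + 3)*(y - 3)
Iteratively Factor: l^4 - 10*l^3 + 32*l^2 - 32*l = (l - 4)*(l^3 - 6*l^2 + 8*l) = (l - 4)^2*(l^2 - 2*l) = l*(l - 4)^2*(l - 2)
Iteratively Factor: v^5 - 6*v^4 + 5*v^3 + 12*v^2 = (v - 3)*(v^4 - 3*v^3 - 4*v^2) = (v - 3)*(v + 1)*(v^3 - 4*v^2) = (v - 4)*(v - 3)*(v + 1)*(v^2) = v*(v - 4)*(v - 3)*(v + 1)*(v)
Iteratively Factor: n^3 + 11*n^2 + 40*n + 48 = (n + 3)*(n^2 + 8*n + 16) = (n + 3)*(n + 4)*(n + 4)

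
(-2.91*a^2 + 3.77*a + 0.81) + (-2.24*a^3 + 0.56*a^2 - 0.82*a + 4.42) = -2.24*a^3 - 2.35*a^2 + 2.95*a + 5.23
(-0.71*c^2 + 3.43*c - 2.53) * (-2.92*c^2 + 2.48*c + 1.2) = 2.0732*c^4 - 11.7764*c^3 + 15.042*c^2 - 2.1584*c - 3.036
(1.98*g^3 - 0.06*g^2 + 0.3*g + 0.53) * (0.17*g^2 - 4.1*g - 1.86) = 0.3366*g^5 - 8.1282*g^4 - 3.3858*g^3 - 1.0283*g^2 - 2.731*g - 0.9858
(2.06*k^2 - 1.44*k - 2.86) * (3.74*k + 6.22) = 7.7044*k^3 + 7.4276*k^2 - 19.6532*k - 17.7892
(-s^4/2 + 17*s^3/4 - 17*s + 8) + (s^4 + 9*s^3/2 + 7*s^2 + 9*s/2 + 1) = s^4/2 + 35*s^3/4 + 7*s^2 - 25*s/2 + 9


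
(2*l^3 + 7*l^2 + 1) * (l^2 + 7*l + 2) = 2*l^5 + 21*l^4 + 53*l^3 + 15*l^2 + 7*l + 2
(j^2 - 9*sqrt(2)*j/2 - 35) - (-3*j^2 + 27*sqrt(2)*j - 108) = 4*j^2 - 63*sqrt(2)*j/2 + 73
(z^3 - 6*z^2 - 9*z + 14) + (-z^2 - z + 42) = z^3 - 7*z^2 - 10*z + 56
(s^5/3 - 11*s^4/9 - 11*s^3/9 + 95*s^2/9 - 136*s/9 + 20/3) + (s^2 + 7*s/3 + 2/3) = s^5/3 - 11*s^4/9 - 11*s^3/9 + 104*s^2/9 - 115*s/9 + 22/3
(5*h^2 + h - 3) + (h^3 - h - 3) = h^3 + 5*h^2 - 6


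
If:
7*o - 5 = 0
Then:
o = 5/7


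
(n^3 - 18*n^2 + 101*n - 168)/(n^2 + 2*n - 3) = (n^3 - 18*n^2 + 101*n - 168)/(n^2 + 2*n - 3)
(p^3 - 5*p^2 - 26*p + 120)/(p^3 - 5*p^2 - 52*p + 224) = (p^2 - p - 30)/(p^2 - p - 56)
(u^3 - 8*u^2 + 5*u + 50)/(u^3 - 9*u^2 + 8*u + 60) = (u - 5)/(u - 6)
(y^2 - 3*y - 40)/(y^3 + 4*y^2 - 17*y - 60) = (y - 8)/(y^2 - y - 12)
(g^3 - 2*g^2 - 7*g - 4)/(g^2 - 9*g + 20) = (g^2 + 2*g + 1)/(g - 5)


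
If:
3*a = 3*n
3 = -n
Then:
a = -3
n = -3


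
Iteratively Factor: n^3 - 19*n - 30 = (n + 2)*(n^2 - 2*n - 15) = (n + 2)*(n + 3)*(n - 5)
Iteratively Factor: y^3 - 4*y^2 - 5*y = (y - 5)*(y^2 + y) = y*(y - 5)*(y + 1)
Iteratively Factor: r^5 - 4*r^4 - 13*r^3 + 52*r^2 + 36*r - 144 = (r - 3)*(r^4 - r^3 - 16*r^2 + 4*r + 48) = (r - 3)*(r - 2)*(r^3 + r^2 - 14*r - 24) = (r - 3)*(r - 2)*(r + 2)*(r^2 - r - 12) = (r - 4)*(r - 3)*(r - 2)*(r + 2)*(r + 3)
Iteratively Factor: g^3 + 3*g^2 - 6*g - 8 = (g - 2)*(g^2 + 5*g + 4) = (g - 2)*(g + 4)*(g + 1)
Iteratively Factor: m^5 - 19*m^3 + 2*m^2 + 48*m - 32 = (m - 4)*(m^4 + 4*m^3 - 3*m^2 - 10*m + 8) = (m - 4)*(m + 4)*(m^3 - 3*m + 2) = (m - 4)*(m - 1)*(m + 4)*(m^2 + m - 2) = (m - 4)*(m - 1)*(m + 2)*(m + 4)*(m - 1)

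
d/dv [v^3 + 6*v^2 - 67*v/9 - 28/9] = 3*v^2 + 12*v - 67/9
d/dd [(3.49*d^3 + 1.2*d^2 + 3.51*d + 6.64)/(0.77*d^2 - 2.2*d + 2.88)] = (2.6873*d^4 - 15.356*d^3 + 24.8109*d^2 - 3.3136*d + 24.7168)/(0.5929*d^4 - 3.388*d^3 + 9.2752*d^2 - 12.672*d + 8.2944)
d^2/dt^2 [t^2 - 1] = 2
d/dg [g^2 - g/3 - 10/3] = 2*g - 1/3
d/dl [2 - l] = -1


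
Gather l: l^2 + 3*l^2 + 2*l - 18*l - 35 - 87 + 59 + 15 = 4*l^2 - 16*l - 48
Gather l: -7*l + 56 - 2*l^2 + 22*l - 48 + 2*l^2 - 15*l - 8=0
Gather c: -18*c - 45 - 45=-18*c - 90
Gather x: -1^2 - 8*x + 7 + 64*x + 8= 56*x + 14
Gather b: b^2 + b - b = b^2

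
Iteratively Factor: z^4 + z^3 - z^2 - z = (z)*(z^3 + z^2 - z - 1) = z*(z + 1)*(z^2 - 1) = z*(z + 1)^2*(z - 1)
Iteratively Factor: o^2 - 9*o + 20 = (o - 5)*(o - 4)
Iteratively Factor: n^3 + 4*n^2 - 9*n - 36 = (n - 3)*(n^2 + 7*n + 12) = (n - 3)*(n + 4)*(n + 3)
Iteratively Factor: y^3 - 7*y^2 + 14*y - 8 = (y - 1)*(y^2 - 6*y + 8) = (y - 4)*(y - 1)*(y - 2)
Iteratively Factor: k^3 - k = (k)*(k^2 - 1) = k*(k + 1)*(k - 1)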